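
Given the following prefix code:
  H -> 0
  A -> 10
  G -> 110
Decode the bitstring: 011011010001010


Decoding step by step:
Bits 0 -> H
Bits 110 -> G
Bits 110 -> G
Bits 10 -> A
Bits 0 -> H
Bits 0 -> H
Bits 10 -> A
Bits 10 -> A


Decoded message: HGGAHHAA


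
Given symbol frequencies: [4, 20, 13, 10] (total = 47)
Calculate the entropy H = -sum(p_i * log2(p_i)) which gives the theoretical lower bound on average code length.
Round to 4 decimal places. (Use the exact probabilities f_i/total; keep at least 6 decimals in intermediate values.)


Per-symbol terms -p_i * log2(p_i) with p_i = f_i/47:
  p = 4/47 = 0.085106: log2(p) = -3.554589, -p*log2(p) = 0.302518
  p = 20/47 = 0.425532: log2(p) = -1.232661, -p*log2(p) = 0.524536
  p = 13/47 = 0.276596: log2(p) = -1.854149, -p*log2(p) = 0.512850
  p = 10/47 = 0.212766: log2(p) = -2.232661, -p*log2(p) = 0.475034
H = 0.302518 + 0.524536 + 0.512850 + 0.475034 = 1.814938

H = 1.8149 bits/symbol


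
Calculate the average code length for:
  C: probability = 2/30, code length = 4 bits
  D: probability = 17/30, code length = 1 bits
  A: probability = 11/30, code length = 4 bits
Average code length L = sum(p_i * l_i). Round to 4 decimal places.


Weighted contributions p_i * l_i:
  C: (2/30) * 4 = 8/30
  D: (17/30) * 1 = 17/30
  A: (11/30) * 4 = 44/30
Sum = (8 + 17 + 44)/30 = 69/30

L = 69/30 = 2.3000 bits/symbol


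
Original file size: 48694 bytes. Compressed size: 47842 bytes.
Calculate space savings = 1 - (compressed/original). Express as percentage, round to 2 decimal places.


ratio = compressed/original = 47842/48694 = 0.982503
savings = 1 - ratio = 1 - 0.982503 = 0.017497
as a percentage: 0.017497 * 100 = 1.75%

Space savings = 1 - 47842/48694 = 1.75%


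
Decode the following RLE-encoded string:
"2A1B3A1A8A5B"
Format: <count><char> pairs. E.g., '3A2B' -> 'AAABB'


Expanding each <count><char> pair:
  2A -> 'AA'
  1B -> 'B'
  3A -> 'AAA'
  1A -> 'A'
  8A -> 'AAAAAAAA'
  5B -> 'BBBBB'

Decoded = AABAAAAAAAAAAAABBBBB


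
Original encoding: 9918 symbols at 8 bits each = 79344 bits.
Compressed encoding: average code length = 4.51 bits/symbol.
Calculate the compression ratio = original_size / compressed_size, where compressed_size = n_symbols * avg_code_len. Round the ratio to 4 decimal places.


original_size = n_symbols * orig_bits = 9918 * 8 = 79344 bits
compressed_size = n_symbols * avg_code_len = 9918 * 4.51 = 44730.18 bits
ratio = original_size / compressed_size = 79344 / 44730.18 = 1.7738

Compression ratio = 1.7738


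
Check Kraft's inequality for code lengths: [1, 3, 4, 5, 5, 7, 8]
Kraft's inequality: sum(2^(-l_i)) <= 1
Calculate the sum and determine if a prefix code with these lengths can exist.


Sum = 2^(-1) + 2^(-3) + 2^(-4) + 2^(-5) + 2^(-5) + 2^(-7) + 2^(-8)
    = 0.5 + 0.125 + 0.0625 + 0.03125 + 0.03125 + 0.0078125 + 0.00390625
    = 195/256 = 0.76171875
Since 0.76171875 <= 1, Kraft's inequality IS satisfied.
A prefix code with these lengths CAN exist.

Kraft sum = 0.76171875. Satisfied.


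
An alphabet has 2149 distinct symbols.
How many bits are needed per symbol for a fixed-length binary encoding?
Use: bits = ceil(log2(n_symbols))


log2(2149) = 11.0694
Bracket: 2^11 = 2048 < 2149 <= 2^12 = 4096
So ceil(log2(2149)) = 12

bits = ceil(log2(2149)) = ceil(11.0694) = 12 bits


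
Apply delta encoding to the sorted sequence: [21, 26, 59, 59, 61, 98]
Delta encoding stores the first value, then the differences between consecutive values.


First value: 21
Deltas:
  26 - 21 = 5
  59 - 26 = 33
  59 - 59 = 0
  61 - 59 = 2
  98 - 61 = 37


Delta encoded: [21, 5, 33, 0, 2, 37]


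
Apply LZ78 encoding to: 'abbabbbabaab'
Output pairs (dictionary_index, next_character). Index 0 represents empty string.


LZ78 encoding steps:
Dictionary: {0: ''}
Step 1: w='' (idx 0), next='a' -> output (0, 'a'), add 'a' as idx 1
Step 2: w='' (idx 0), next='b' -> output (0, 'b'), add 'b' as idx 2
Step 3: w='b' (idx 2), next='a' -> output (2, 'a'), add 'ba' as idx 3
Step 4: w='b' (idx 2), next='b' -> output (2, 'b'), add 'bb' as idx 4
Step 5: w='ba' (idx 3), next='b' -> output (3, 'b'), add 'bab' as idx 5
Step 6: w='a' (idx 1), next='a' -> output (1, 'a'), add 'aa' as idx 6
Step 7: w='b' (idx 2), end of input -> output (2, '')


Encoded: [(0, 'a'), (0, 'b'), (2, 'a'), (2, 'b'), (3, 'b'), (1, 'a'), (2, '')]


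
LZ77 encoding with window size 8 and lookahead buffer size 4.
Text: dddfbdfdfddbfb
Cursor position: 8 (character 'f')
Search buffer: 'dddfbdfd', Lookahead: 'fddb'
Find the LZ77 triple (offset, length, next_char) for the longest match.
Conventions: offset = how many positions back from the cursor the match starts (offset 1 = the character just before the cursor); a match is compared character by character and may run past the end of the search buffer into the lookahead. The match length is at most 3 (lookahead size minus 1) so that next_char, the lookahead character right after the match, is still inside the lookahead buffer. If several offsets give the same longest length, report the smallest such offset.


Try each offset into the search buffer:
  offset=1 (pos 7, char 'd'): match length 0
  offset=2 (pos 6, char 'f'): match length 2
  offset=3 (pos 5, char 'd'): match length 0
  offset=4 (pos 4, char 'b'): match length 0
  offset=5 (pos 3, char 'f'): match length 1
  offset=6 (pos 2, char 'd'): match length 0
  offset=7 (pos 1, char 'd'): match length 0
  offset=8 (pos 0, char 'd'): match length 0
Longest match has length 2 at offset 2.
next_char = character at position 8 + 2 = 10 -> 'd'

Best match: offset=2, length=2 (matching 'fd' starting at position 6)
LZ77 triple: (2, 2, 'd')


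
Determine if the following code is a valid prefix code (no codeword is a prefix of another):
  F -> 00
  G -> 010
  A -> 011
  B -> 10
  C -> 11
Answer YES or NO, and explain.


Checking each pair (does one codeword prefix another?):
  F='00' vs G='010': no prefix
  F='00' vs A='011': no prefix
  F='00' vs B='10': no prefix
  F='00' vs C='11': no prefix
  G='010' vs F='00': no prefix
  G='010' vs A='011': no prefix
  G='010' vs B='10': no prefix
  G='010' vs C='11': no prefix
  A='011' vs F='00': no prefix
  A='011' vs G='010': no prefix
  A='011' vs B='10': no prefix
  A='011' vs C='11': no prefix
  B='10' vs F='00': no prefix
  B='10' vs G='010': no prefix
  B='10' vs A='011': no prefix
  B='10' vs C='11': no prefix
  C='11' vs F='00': no prefix
  C='11' vs G='010': no prefix
  C='11' vs A='011': no prefix
  C='11' vs B='10': no prefix
No violation found over all pairs.

YES -- this is a valid prefix code. No codeword is a prefix of any other codeword.


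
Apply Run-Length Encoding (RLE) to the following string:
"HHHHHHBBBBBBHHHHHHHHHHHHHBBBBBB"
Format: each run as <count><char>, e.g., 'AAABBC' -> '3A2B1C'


Scanning runs left to right:
  i=0: run of 'H' x 6 -> '6H'
  i=6: run of 'B' x 6 -> '6B'
  i=12: run of 'H' x 13 -> '13H'
  i=25: run of 'B' x 6 -> '6B'

RLE = 6H6B13H6B


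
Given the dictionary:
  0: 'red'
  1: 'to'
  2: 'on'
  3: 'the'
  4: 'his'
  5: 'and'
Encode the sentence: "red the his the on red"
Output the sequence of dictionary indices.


Look up each word in the dictionary:
  'red' -> 0
  'the' -> 3
  'his' -> 4
  'the' -> 3
  'on' -> 2
  'red' -> 0

Encoded: [0, 3, 4, 3, 2, 0]


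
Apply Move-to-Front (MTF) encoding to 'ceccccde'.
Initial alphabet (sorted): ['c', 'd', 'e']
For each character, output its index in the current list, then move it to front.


MTF encoding:
'c': index 0 in ['c', 'd', 'e'] -> ['c', 'd', 'e']
'e': index 2 in ['c', 'd', 'e'] -> ['e', 'c', 'd']
'c': index 1 in ['e', 'c', 'd'] -> ['c', 'e', 'd']
'c': index 0 in ['c', 'e', 'd'] -> ['c', 'e', 'd']
'c': index 0 in ['c', 'e', 'd'] -> ['c', 'e', 'd']
'c': index 0 in ['c', 'e', 'd'] -> ['c', 'e', 'd']
'd': index 2 in ['c', 'e', 'd'] -> ['d', 'c', 'e']
'e': index 2 in ['d', 'c', 'e'] -> ['e', 'd', 'c']


Output: [0, 2, 1, 0, 0, 0, 2, 2]


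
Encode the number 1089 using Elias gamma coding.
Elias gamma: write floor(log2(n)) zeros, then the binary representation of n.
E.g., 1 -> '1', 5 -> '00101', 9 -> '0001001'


num_bits = floor(log2(1089)) + 1 = 11
leading_zeros = num_bits - 1 = 10
binary(1089) = 10001000001

Elias gamma(1089) = '0000000000' + '10001000001' = 000000000010001000001 (21 bits)


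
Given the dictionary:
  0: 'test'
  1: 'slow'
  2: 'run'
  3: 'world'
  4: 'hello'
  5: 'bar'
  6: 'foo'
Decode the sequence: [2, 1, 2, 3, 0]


Look up each index in the dictionary:
  2 -> 'run'
  1 -> 'slow'
  2 -> 'run'
  3 -> 'world'
  0 -> 'test'

Decoded: "run slow run world test"


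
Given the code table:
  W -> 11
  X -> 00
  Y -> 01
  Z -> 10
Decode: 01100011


Decoding:
01 -> Y
10 -> Z
00 -> X
11 -> W


Result: YZXW


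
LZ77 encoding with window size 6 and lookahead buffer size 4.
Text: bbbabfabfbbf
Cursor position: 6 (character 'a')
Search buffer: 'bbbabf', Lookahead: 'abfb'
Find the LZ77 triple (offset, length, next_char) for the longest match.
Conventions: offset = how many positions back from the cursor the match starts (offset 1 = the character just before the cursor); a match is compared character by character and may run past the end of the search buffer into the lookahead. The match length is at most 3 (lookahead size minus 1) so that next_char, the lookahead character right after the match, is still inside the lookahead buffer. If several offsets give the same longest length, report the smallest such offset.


Try each offset into the search buffer:
  offset=1 (pos 5, char 'f'): match length 0
  offset=2 (pos 4, char 'b'): match length 0
  offset=3 (pos 3, char 'a'): match length 3
  offset=4 (pos 2, char 'b'): match length 0
  offset=5 (pos 1, char 'b'): match length 0
  offset=6 (pos 0, char 'b'): match length 0
Longest match has length 3 at offset 3.
next_char = character at position 6 + 3 = 9 -> 'b'

Best match: offset=3, length=3 (matching 'abf' starting at position 3)
LZ77 triple: (3, 3, 'b')


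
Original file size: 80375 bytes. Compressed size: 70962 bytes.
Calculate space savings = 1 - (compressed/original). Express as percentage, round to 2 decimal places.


ratio = compressed/original = 70962/80375 = 0.882886
savings = 1 - ratio = 1 - 0.882886 = 0.117114
as a percentage: 0.117114 * 100 = 11.71%

Space savings = 1 - 70962/80375 = 11.71%


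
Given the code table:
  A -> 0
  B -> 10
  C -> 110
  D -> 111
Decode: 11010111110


Decoding:
110 -> C
10 -> B
111 -> D
110 -> C


Result: CBDC


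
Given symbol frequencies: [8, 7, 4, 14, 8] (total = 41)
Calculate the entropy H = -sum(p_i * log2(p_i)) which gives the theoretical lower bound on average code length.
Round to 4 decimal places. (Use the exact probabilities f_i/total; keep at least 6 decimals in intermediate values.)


Per-symbol terms -p_i * log2(p_i) with p_i = f_i/41:
  p = 8/41 = 0.195122: log2(p) = -2.357552, -p*log2(p) = 0.460010
  p = 7/41 = 0.170732: log2(p) = -2.550197, -p*log2(p) = 0.435400
  p = 4/41 = 0.097561: log2(p) = -3.357552, -p*log2(p) = 0.327566
  p = 14/41 = 0.341463: log2(p) = -1.550197, -p*log2(p) = 0.529336
  p = 8/41 = 0.195122: log2(p) = -2.357552, -p*log2(p) = 0.460010
H = 0.460010 + 0.435400 + 0.327566 + 0.529336 + 0.460010 = 2.212322

H = 2.2123 bits/symbol


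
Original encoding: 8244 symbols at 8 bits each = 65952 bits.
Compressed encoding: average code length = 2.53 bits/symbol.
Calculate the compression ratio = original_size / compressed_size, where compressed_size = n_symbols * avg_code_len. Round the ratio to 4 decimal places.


original_size = n_symbols * orig_bits = 8244 * 8 = 65952 bits
compressed_size = n_symbols * avg_code_len = 8244 * 2.53 = 20857.32 bits
ratio = original_size / compressed_size = 65952 / 20857.32 = 3.1621

Compression ratio = 3.1621


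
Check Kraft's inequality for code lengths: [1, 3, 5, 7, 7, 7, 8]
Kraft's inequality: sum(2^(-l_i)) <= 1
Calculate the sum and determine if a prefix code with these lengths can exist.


Sum = 2^(-1) + 2^(-3) + 2^(-5) + 2^(-7) + 2^(-7) + 2^(-7) + 2^(-8)
    = 0.5 + 0.125 + 0.03125 + 0.0078125 + 0.0078125 + 0.0078125 + 0.00390625
    = 175/256 = 0.68359375
Since 0.68359375 <= 1, Kraft's inequality IS satisfied.
A prefix code with these lengths CAN exist.

Kraft sum = 0.68359375. Satisfied.


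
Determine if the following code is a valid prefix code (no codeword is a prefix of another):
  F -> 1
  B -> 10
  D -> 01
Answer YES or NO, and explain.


Checking each pair (does one codeword prefix another?):
  F='1' vs B='10': prefix -- VIOLATION

NO -- this is NOT a valid prefix code. F (1) is a prefix of B (10).


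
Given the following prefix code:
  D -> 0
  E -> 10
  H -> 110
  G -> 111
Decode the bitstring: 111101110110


Decoding step by step:
Bits 111 -> G
Bits 10 -> E
Bits 111 -> G
Bits 0 -> D
Bits 110 -> H


Decoded message: GEGDH


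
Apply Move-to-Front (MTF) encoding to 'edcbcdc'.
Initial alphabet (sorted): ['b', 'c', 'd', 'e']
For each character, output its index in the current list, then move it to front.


MTF encoding:
'e': index 3 in ['b', 'c', 'd', 'e'] -> ['e', 'b', 'c', 'd']
'd': index 3 in ['e', 'b', 'c', 'd'] -> ['d', 'e', 'b', 'c']
'c': index 3 in ['d', 'e', 'b', 'c'] -> ['c', 'd', 'e', 'b']
'b': index 3 in ['c', 'd', 'e', 'b'] -> ['b', 'c', 'd', 'e']
'c': index 1 in ['b', 'c', 'd', 'e'] -> ['c', 'b', 'd', 'e']
'd': index 2 in ['c', 'b', 'd', 'e'] -> ['d', 'c', 'b', 'e']
'c': index 1 in ['d', 'c', 'b', 'e'] -> ['c', 'd', 'b', 'e']


Output: [3, 3, 3, 3, 1, 2, 1]


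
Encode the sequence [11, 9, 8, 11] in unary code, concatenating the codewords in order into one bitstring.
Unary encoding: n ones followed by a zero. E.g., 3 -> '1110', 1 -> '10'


Encode each number as n ones followed by a terminating 0:
  11 -> 111111111110 (12 bits)
  9 -> 1111111110 (10 bits)
  8 -> 111111110 (9 bits)
  11 -> 111111111110 (12 bits)
Total length = 12 + 10 + 9 + 12 = 43 bits.

Unary([11, 9, 8, 11]) = 1111111111101111111110111111110111111111110 (43 bits)


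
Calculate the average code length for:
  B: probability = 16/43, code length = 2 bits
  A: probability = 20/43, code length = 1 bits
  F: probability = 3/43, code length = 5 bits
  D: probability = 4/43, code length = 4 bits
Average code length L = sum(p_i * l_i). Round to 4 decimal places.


Weighted contributions p_i * l_i:
  B: (16/43) * 2 = 32/43
  A: (20/43) * 1 = 20/43
  F: (3/43) * 5 = 15/43
  D: (4/43) * 4 = 16/43
Sum = (32 + 20 + 15 + 16)/43 = 83/43

L = 83/43 = 1.9302 bits/symbol


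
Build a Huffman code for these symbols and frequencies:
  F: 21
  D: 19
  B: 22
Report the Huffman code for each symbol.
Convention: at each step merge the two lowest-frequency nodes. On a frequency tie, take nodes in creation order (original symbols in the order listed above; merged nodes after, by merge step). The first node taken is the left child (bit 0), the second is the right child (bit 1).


Huffman tree construction:
Step 1: Merge D(19) + F(21) = 40
Step 2: Merge B(22) + (D+F)(40) = 62
Read each symbol's code off the tree from the root (left child = 0, right child = 1).

Codes:
  F: 11 (length 2)
  D: 10 (length 2)
  B: 0 (length 1)
Average code length: 102/62 = 1.6452 bits/symbol


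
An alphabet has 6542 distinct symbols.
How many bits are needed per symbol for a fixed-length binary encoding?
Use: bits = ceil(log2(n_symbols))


log2(6542) = 12.6755
Bracket: 2^12 = 4096 < 6542 <= 2^13 = 8192
So ceil(log2(6542)) = 13

bits = ceil(log2(6542)) = ceil(12.6755) = 13 bits


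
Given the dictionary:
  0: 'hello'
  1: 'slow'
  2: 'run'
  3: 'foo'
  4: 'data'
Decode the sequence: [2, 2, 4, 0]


Look up each index in the dictionary:
  2 -> 'run'
  2 -> 'run'
  4 -> 'data'
  0 -> 'hello'

Decoded: "run run data hello"


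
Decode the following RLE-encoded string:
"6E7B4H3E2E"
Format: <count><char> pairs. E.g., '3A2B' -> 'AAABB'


Expanding each <count><char> pair:
  6E -> 'EEEEEE'
  7B -> 'BBBBBBB'
  4H -> 'HHHH'
  3E -> 'EEE'
  2E -> 'EE'

Decoded = EEEEEEBBBBBBBHHHHEEEEE


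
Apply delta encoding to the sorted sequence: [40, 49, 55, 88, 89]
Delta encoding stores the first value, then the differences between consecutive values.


First value: 40
Deltas:
  49 - 40 = 9
  55 - 49 = 6
  88 - 55 = 33
  89 - 88 = 1


Delta encoded: [40, 9, 6, 33, 1]


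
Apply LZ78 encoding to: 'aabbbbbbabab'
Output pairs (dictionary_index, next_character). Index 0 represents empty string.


LZ78 encoding steps:
Dictionary: {0: ''}
Step 1: w='' (idx 0), next='a' -> output (0, 'a'), add 'a' as idx 1
Step 2: w='a' (idx 1), next='b' -> output (1, 'b'), add 'ab' as idx 2
Step 3: w='' (idx 0), next='b' -> output (0, 'b'), add 'b' as idx 3
Step 4: w='b' (idx 3), next='b' -> output (3, 'b'), add 'bb' as idx 4
Step 5: w='bb' (idx 4), next='a' -> output (4, 'a'), add 'bba' as idx 5
Step 6: w='b' (idx 3), next='a' -> output (3, 'a'), add 'ba' as idx 6
Step 7: w='b' (idx 3), end of input -> output (3, '')


Encoded: [(0, 'a'), (1, 'b'), (0, 'b'), (3, 'b'), (4, 'a'), (3, 'a'), (3, '')]


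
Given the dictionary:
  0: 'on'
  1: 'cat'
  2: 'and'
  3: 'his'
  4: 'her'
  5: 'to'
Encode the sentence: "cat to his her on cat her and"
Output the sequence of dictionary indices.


Look up each word in the dictionary:
  'cat' -> 1
  'to' -> 5
  'his' -> 3
  'her' -> 4
  'on' -> 0
  'cat' -> 1
  'her' -> 4
  'and' -> 2

Encoded: [1, 5, 3, 4, 0, 1, 4, 2]


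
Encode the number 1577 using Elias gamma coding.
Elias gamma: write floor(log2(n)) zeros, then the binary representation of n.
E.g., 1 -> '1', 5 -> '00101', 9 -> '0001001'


num_bits = floor(log2(1577)) + 1 = 11
leading_zeros = num_bits - 1 = 10
binary(1577) = 11000101001

Elias gamma(1577) = '0000000000' + '11000101001' = 000000000011000101001 (21 bits)


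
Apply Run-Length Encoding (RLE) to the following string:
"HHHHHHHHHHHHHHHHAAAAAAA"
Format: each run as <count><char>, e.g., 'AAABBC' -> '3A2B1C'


Scanning runs left to right:
  i=0: run of 'H' x 16 -> '16H'
  i=16: run of 'A' x 7 -> '7A'

RLE = 16H7A


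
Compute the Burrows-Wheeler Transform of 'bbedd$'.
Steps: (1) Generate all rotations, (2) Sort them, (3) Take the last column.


Rotations (sorted):
  0: $bbedd -> last char: d
  1: bbedd$ -> last char: $
  2: bedd$b -> last char: b
  3: d$bbed -> last char: d
  4: dd$bbe -> last char: e
  5: edd$bb -> last char: b


BWT = d$bdeb


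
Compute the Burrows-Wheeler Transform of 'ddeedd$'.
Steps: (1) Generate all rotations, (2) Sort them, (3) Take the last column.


Rotations (sorted):
  0: $ddeedd -> last char: d
  1: d$ddeed -> last char: d
  2: dd$ddee -> last char: e
  3: ddeedd$ -> last char: $
  4: deedd$d -> last char: d
  5: edd$dde -> last char: e
  6: eedd$dd -> last char: d


BWT = dde$ded


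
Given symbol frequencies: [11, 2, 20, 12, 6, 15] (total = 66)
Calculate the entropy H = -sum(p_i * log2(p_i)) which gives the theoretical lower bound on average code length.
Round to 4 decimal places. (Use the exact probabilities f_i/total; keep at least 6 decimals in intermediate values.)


Per-symbol terms -p_i * log2(p_i) with p_i = f_i/66:
  p = 11/66 = 0.166667: log2(p) = -2.584963, -p*log2(p) = 0.430827
  p = 2/66 = 0.030303: log2(p) = -5.044394, -p*log2(p) = 0.152860
  p = 20/66 = 0.303030: log2(p) = -1.722466, -p*log2(p) = 0.521959
  p = 12/66 = 0.181818: log2(p) = -2.459432, -p*log2(p) = 0.447169
  p = 6/66 = 0.090909: log2(p) = -3.459432, -p*log2(p) = 0.314494
  p = 15/66 = 0.227273: log2(p) = -2.137504, -p*log2(p) = 0.485796
H = 0.430827 + 0.152860 + 0.521959 + 0.447169 + 0.314494 + 0.485796 = 2.353105

H = 2.3531 bits/symbol


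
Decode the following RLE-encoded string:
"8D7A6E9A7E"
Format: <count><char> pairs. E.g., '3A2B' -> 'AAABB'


Expanding each <count><char> pair:
  8D -> 'DDDDDDDD'
  7A -> 'AAAAAAA'
  6E -> 'EEEEEE'
  9A -> 'AAAAAAAAA'
  7E -> 'EEEEEEE'

Decoded = DDDDDDDDAAAAAAAEEEEEEAAAAAAAAAEEEEEEE


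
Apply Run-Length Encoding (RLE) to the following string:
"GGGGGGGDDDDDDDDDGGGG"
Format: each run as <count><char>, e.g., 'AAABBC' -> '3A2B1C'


Scanning runs left to right:
  i=0: run of 'G' x 7 -> '7G'
  i=7: run of 'D' x 9 -> '9D'
  i=16: run of 'G' x 4 -> '4G'

RLE = 7G9D4G


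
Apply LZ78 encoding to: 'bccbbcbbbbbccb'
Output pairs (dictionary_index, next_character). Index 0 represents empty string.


LZ78 encoding steps:
Dictionary: {0: ''}
Step 1: w='' (idx 0), next='b' -> output (0, 'b'), add 'b' as idx 1
Step 2: w='' (idx 0), next='c' -> output (0, 'c'), add 'c' as idx 2
Step 3: w='c' (idx 2), next='b' -> output (2, 'b'), add 'cb' as idx 3
Step 4: w='b' (idx 1), next='c' -> output (1, 'c'), add 'bc' as idx 4
Step 5: w='b' (idx 1), next='b' -> output (1, 'b'), add 'bb' as idx 5
Step 6: w='bb' (idx 5), next='b' -> output (5, 'b'), add 'bbb' as idx 6
Step 7: w='c' (idx 2), next='c' -> output (2, 'c'), add 'cc' as idx 7
Step 8: w='b' (idx 1), end of input -> output (1, '')


Encoded: [(0, 'b'), (0, 'c'), (2, 'b'), (1, 'c'), (1, 'b'), (5, 'b'), (2, 'c'), (1, '')]


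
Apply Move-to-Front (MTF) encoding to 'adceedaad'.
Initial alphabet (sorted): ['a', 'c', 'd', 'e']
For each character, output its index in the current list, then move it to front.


MTF encoding:
'a': index 0 in ['a', 'c', 'd', 'e'] -> ['a', 'c', 'd', 'e']
'd': index 2 in ['a', 'c', 'd', 'e'] -> ['d', 'a', 'c', 'e']
'c': index 2 in ['d', 'a', 'c', 'e'] -> ['c', 'd', 'a', 'e']
'e': index 3 in ['c', 'd', 'a', 'e'] -> ['e', 'c', 'd', 'a']
'e': index 0 in ['e', 'c', 'd', 'a'] -> ['e', 'c', 'd', 'a']
'd': index 2 in ['e', 'c', 'd', 'a'] -> ['d', 'e', 'c', 'a']
'a': index 3 in ['d', 'e', 'c', 'a'] -> ['a', 'd', 'e', 'c']
'a': index 0 in ['a', 'd', 'e', 'c'] -> ['a', 'd', 'e', 'c']
'd': index 1 in ['a', 'd', 'e', 'c'] -> ['d', 'a', 'e', 'c']


Output: [0, 2, 2, 3, 0, 2, 3, 0, 1]


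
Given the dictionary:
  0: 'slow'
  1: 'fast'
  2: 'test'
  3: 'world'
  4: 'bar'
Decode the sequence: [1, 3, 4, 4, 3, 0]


Look up each index in the dictionary:
  1 -> 'fast'
  3 -> 'world'
  4 -> 'bar'
  4 -> 'bar'
  3 -> 'world'
  0 -> 'slow'

Decoded: "fast world bar bar world slow"


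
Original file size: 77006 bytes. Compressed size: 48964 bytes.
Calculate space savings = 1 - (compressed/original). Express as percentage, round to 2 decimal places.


ratio = compressed/original = 48964/77006 = 0.635847
savings = 1 - ratio = 1 - 0.635847 = 0.364153
as a percentage: 0.364153 * 100 = 36.42%

Space savings = 1 - 48964/77006 = 36.42%


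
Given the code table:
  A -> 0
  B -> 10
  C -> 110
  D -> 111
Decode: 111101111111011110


Decoding:
111 -> D
10 -> B
111 -> D
111 -> D
10 -> B
111 -> D
10 -> B


Result: DBDDBDB


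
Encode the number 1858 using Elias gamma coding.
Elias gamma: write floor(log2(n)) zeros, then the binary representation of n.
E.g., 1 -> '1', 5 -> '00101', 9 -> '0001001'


num_bits = floor(log2(1858)) + 1 = 11
leading_zeros = num_bits - 1 = 10
binary(1858) = 11101000010

Elias gamma(1858) = '0000000000' + '11101000010' = 000000000011101000010 (21 bits)


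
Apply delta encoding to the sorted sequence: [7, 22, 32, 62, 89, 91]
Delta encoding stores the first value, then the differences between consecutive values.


First value: 7
Deltas:
  22 - 7 = 15
  32 - 22 = 10
  62 - 32 = 30
  89 - 62 = 27
  91 - 89 = 2


Delta encoded: [7, 15, 10, 30, 27, 2]


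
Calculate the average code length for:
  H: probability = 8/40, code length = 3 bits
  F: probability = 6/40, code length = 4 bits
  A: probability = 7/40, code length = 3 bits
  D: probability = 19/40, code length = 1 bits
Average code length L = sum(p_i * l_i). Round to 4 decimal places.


Weighted contributions p_i * l_i:
  H: (8/40) * 3 = 24/40
  F: (6/40) * 4 = 24/40
  A: (7/40) * 3 = 21/40
  D: (19/40) * 1 = 19/40
Sum = (24 + 24 + 21 + 19)/40 = 88/40

L = 88/40 = 2.2000 bits/symbol


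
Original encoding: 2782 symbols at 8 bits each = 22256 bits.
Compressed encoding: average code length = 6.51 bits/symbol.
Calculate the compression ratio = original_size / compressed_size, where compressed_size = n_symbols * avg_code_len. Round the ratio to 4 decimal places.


original_size = n_symbols * orig_bits = 2782 * 8 = 22256 bits
compressed_size = n_symbols * avg_code_len = 2782 * 6.51 = 18110.82 bits
ratio = original_size / compressed_size = 22256 / 18110.82 = 1.2289

Compression ratio = 1.2289


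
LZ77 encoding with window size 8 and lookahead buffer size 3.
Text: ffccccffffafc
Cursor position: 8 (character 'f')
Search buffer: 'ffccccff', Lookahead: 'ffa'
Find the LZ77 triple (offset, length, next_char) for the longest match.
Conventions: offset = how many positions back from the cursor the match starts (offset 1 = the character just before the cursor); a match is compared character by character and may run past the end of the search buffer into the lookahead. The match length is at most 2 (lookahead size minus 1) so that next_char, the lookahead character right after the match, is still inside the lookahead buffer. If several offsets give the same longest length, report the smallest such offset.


Try each offset into the search buffer:
  offset=1 (pos 7, char 'f'): match length 2
  offset=2 (pos 6, char 'f'): match length 2
  offset=3 (pos 5, char 'c'): match length 0
  offset=4 (pos 4, char 'c'): match length 0
  offset=5 (pos 3, char 'c'): match length 0
  offset=6 (pos 2, char 'c'): match length 0
  offset=7 (pos 1, char 'f'): match length 1
  offset=8 (pos 0, char 'f'): match length 2
Longest match has length 2, found at offsets 1, 2, 8; take the smallest, offset 1.
next_char = character at position 8 + 2 = 10 -> 'a'

Best match: offset=1, length=2 (matching 'ff' starting at position 7)
LZ77 triple: (1, 2, 'a')


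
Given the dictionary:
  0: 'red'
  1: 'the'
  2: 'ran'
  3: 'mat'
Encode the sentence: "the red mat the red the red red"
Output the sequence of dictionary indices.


Look up each word in the dictionary:
  'the' -> 1
  'red' -> 0
  'mat' -> 3
  'the' -> 1
  'red' -> 0
  'the' -> 1
  'red' -> 0
  'red' -> 0

Encoded: [1, 0, 3, 1, 0, 1, 0, 0]


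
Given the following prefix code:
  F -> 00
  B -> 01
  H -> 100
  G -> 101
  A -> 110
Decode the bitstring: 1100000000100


Decoding step by step:
Bits 110 -> A
Bits 00 -> F
Bits 00 -> F
Bits 00 -> F
Bits 01 -> B
Bits 00 -> F


Decoded message: AFFFBF


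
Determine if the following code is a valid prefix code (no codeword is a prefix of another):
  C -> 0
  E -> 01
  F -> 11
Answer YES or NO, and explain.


Checking each pair (does one codeword prefix another?):
  C='0' vs E='01': prefix -- VIOLATION

NO -- this is NOT a valid prefix code. C (0) is a prefix of E (01).


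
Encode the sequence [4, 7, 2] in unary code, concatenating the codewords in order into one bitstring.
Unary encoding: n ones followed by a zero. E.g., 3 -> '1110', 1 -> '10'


Encode each number as n ones followed by a terminating 0:
  4 -> 11110 (5 bits)
  7 -> 11111110 (8 bits)
  2 -> 110 (3 bits)
Total length = 5 + 8 + 3 = 16 bits.

Unary([4, 7, 2]) = 1111011111110110 (16 bits)


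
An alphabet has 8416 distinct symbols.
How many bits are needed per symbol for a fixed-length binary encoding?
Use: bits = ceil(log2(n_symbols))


log2(8416) = 13.0389
Bracket: 2^13 = 8192 < 8416 <= 2^14 = 16384
So ceil(log2(8416)) = 14

bits = ceil(log2(8416)) = ceil(13.0389) = 14 bits


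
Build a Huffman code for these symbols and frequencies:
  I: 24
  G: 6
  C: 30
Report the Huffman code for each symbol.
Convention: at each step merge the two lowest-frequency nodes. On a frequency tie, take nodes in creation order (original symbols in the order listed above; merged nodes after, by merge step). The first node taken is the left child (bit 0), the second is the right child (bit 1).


Huffman tree construction:
Step 1: Merge G(6) + I(24) = 30
Step 2: Merge C(30) + (G+I)(30) = 60
Read each symbol's code off the tree from the root (left child = 0, right child = 1).

Codes:
  I: 11 (length 2)
  G: 10 (length 2)
  C: 0 (length 1)
Average code length: 90/60 = 1.5000 bits/symbol


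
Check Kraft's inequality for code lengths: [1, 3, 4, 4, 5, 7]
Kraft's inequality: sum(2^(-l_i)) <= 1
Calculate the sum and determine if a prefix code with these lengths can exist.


Sum = 2^(-1) + 2^(-3) + 2^(-4) + 2^(-4) + 2^(-5) + 2^(-7)
    = 0.5 + 0.125 + 0.0625 + 0.0625 + 0.03125 + 0.0078125
    = 101/128 = 0.7890625
Since 0.7890625 <= 1, Kraft's inequality IS satisfied.
A prefix code with these lengths CAN exist.

Kraft sum = 0.7890625. Satisfied.


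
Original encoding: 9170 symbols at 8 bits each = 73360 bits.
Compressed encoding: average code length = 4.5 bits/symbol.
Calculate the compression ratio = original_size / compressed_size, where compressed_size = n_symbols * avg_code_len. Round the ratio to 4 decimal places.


original_size = n_symbols * orig_bits = 9170 * 8 = 73360 bits
compressed_size = n_symbols * avg_code_len = 9170 * 4.5 = 41265.0 bits
ratio = original_size / compressed_size = 73360 / 41265.0 = 1.7778

Compression ratio = 1.7778


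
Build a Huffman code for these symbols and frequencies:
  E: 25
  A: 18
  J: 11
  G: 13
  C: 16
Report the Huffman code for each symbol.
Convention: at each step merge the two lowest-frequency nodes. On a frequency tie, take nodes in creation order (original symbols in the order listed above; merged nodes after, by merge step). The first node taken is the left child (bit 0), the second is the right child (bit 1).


Huffman tree construction:
Step 1: Merge J(11) + G(13) = 24
Step 2: Merge C(16) + A(18) = 34
Step 3: Merge (J+G)(24) + E(25) = 49
Step 4: Merge (C+A)(34) + ((J+G)+E)(49) = 83
Read each symbol's code off the tree from the root (left child = 0, right child = 1).

Codes:
  E: 11 (length 2)
  A: 01 (length 2)
  J: 100 (length 3)
  G: 101 (length 3)
  C: 00 (length 2)
Average code length: 190/83 = 2.2892 bits/symbol


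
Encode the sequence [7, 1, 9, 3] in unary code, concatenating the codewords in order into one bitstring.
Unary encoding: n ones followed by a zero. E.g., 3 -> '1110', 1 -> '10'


Encode each number as n ones followed by a terminating 0:
  7 -> 11111110 (8 bits)
  1 -> 10 (2 bits)
  9 -> 1111111110 (10 bits)
  3 -> 1110 (4 bits)
Total length = 8 + 2 + 10 + 4 = 24 bits.

Unary([7, 1, 9, 3]) = 111111101011111111101110 (24 bits)


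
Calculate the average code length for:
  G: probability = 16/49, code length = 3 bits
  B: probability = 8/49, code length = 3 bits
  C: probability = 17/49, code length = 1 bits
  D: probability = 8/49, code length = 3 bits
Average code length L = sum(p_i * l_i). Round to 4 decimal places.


Weighted contributions p_i * l_i:
  G: (16/49) * 3 = 48/49
  B: (8/49) * 3 = 24/49
  C: (17/49) * 1 = 17/49
  D: (8/49) * 3 = 24/49
Sum = (48 + 24 + 17 + 24)/49 = 113/49

L = 113/49 = 2.3061 bits/symbol


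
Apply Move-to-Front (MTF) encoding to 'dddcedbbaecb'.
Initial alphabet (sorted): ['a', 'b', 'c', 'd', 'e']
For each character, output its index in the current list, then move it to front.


MTF encoding:
'd': index 3 in ['a', 'b', 'c', 'd', 'e'] -> ['d', 'a', 'b', 'c', 'e']
'd': index 0 in ['d', 'a', 'b', 'c', 'e'] -> ['d', 'a', 'b', 'c', 'e']
'd': index 0 in ['d', 'a', 'b', 'c', 'e'] -> ['d', 'a', 'b', 'c', 'e']
'c': index 3 in ['d', 'a', 'b', 'c', 'e'] -> ['c', 'd', 'a', 'b', 'e']
'e': index 4 in ['c', 'd', 'a', 'b', 'e'] -> ['e', 'c', 'd', 'a', 'b']
'd': index 2 in ['e', 'c', 'd', 'a', 'b'] -> ['d', 'e', 'c', 'a', 'b']
'b': index 4 in ['d', 'e', 'c', 'a', 'b'] -> ['b', 'd', 'e', 'c', 'a']
'b': index 0 in ['b', 'd', 'e', 'c', 'a'] -> ['b', 'd', 'e', 'c', 'a']
'a': index 4 in ['b', 'd', 'e', 'c', 'a'] -> ['a', 'b', 'd', 'e', 'c']
'e': index 3 in ['a', 'b', 'd', 'e', 'c'] -> ['e', 'a', 'b', 'd', 'c']
'c': index 4 in ['e', 'a', 'b', 'd', 'c'] -> ['c', 'e', 'a', 'b', 'd']
'b': index 3 in ['c', 'e', 'a', 'b', 'd'] -> ['b', 'c', 'e', 'a', 'd']


Output: [3, 0, 0, 3, 4, 2, 4, 0, 4, 3, 4, 3]


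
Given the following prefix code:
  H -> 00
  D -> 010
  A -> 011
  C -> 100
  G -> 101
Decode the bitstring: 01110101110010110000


Decoding step by step:
Bits 011 -> A
Bits 101 -> G
Bits 011 -> A
Bits 100 -> C
Bits 101 -> G
Bits 100 -> C
Bits 00 -> H


Decoded message: AGACGCH


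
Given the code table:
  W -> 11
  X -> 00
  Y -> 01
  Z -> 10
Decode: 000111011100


Decoding:
00 -> X
01 -> Y
11 -> W
01 -> Y
11 -> W
00 -> X


Result: XYWYWX


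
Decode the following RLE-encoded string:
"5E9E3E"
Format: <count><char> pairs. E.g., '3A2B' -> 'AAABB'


Expanding each <count><char> pair:
  5E -> 'EEEEE'
  9E -> 'EEEEEEEEE'
  3E -> 'EEE'

Decoded = EEEEEEEEEEEEEEEEE


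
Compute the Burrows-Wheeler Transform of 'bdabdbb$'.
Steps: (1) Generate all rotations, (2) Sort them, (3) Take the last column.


Rotations (sorted):
  0: $bdabdbb -> last char: b
  1: abdbb$bd -> last char: d
  2: b$bdabdb -> last char: b
  3: bb$bdabd -> last char: d
  4: bdabdbb$ -> last char: $
  5: bdbb$bda -> last char: a
  6: dabdbb$b -> last char: b
  7: dbb$bdab -> last char: b


BWT = bdbd$abb


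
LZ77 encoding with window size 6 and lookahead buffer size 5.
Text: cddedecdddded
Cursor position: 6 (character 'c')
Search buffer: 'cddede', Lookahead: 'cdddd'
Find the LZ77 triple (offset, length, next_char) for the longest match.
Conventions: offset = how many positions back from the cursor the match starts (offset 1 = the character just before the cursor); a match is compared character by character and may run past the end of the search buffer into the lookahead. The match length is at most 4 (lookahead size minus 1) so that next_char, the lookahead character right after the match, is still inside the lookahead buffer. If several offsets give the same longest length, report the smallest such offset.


Try each offset into the search buffer:
  offset=1 (pos 5, char 'e'): match length 0
  offset=2 (pos 4, char 'd'): match length 0
  offset=3 (pos 3, char 'e'): match length 0
  offset=4 (pos 2, char 'd'): match length 0
  offset=5 (pos 1, char 'd'): match length 0
  offset=6 (pos 0, char 'c'): match length 3
Longest match has length 3 at offset 6.
next_char = character at position 6 + 3 = 9 -> 'd'

Best match: offset=6, length=3 (matching 'cdd' starting at position 0)
LZ77 triple: (6, 3, 'd')


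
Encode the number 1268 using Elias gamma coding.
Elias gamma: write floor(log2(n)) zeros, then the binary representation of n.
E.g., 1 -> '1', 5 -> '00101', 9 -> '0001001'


num_bits = floor(log2(1268)) + 1 = 11
leading_zeros = num_bits - 1 = 10
binary(1268) = 10011110100

Elias gamma(1268) = '0000000000' + '10011110100' = 000000000010011110100 (21 bits)


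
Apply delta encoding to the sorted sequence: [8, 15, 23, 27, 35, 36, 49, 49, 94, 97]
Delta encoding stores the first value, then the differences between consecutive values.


First value: 8
Deltas:
  15 - 8 = 7
  23 - 15 = 8
  27 - 23 = 4
  35 - 27 = 8
  36 - 35 = 1
  49 - 36 = 13
  49 - 49 = 0
  94 - 49 = 45
  97 - 94 = 3


Delta encoded: [8, 7, 8, 4, 8, 1, 13, 0, 45, 3]


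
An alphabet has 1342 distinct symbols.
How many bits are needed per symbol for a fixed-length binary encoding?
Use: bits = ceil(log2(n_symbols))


log2(1342) = 10.3902
Bracket: 2^10 = 1024 < 1342 <= 2^11 = 2048
So ceil(log2(1342)) = 11

bits = ceil(log2(1342)) = ceil(10.3902) = 11 bits


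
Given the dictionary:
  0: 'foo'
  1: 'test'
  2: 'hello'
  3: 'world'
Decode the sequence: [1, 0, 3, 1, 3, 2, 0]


Look up each index in the dictionary:
  1 -> 'test'
  0 -> 'foo'
  3 -> 'world'
  1 -> 'test'
  3 -> 'world'
  2 -> 'hello'
  0 -> 'foo'

Decoded: "test foo world test world hello foo"


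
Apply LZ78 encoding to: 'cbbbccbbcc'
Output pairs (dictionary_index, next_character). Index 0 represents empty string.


LZ78 encoding steps:
Dictionary: {0: ''}
Step 1: w='' (idx 0), next='c' -> output (0, 'c'), add 'c' as idx 1
Step 2: w='' (idx 0), next='b' -> output (0, 'b'), add 'b' as idx 2
Step 3: w='b' (idx 2), next='b' -> output (2, 'b'), add 'bb' as idx 3
Step 4: w='c' (idx 1), next='c' -> output (1, 'c'), add 'cc' as idx 4
Step 5: w='bb' (idx 3), next='c' -> output (3, 'c'), add 'bbc' as idx 5
Step 6: w='c' (idx 1), end of input -> output (1, '')


Encoded: [(0, 'c'), (0, 'b'), (2, 'b'), (1, 'c'), (3, 'c'), (1, '')]


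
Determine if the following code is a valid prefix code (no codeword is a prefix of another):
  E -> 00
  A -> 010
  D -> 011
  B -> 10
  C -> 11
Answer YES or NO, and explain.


Checking each pair (does one codeword prefix another?):
  E='00' vs A='010': no prefix
  E='00' vs D='011': no prefix
  E='00' vs B='10': no prefix
  E='00' vs C='11': no prefix
  A='010' vs E='00': no prefix
  A='010' vs D='011': no prefix
  A='010' vs B='10': no prefix
  A='010' vs C='11': no prefix
  D='011' vs E='00': no prefix
  D='011' vs A='010': no prefix
  D='011' vs B='10': no prefix
  D='011' vs C='11': no prefix
  B='10' vs E='00': no prefix
  B='10' vs A='010': no prefix
  B='10' vs D='011': no prefix
  B='10' vs C='11': no prefix
  C='11' vs E='00': no prefix
  C='11' vs A='010': no prefix
  C='11' vs D='011': no prefix
  C='11' vs B='10': no prefix
No violation found over all pairs.

YES -- this is a valid prefix code. No codeword is a prefix of any other codeword.


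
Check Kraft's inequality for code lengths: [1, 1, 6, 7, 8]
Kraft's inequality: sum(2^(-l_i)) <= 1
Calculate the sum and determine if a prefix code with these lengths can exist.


Sum = 2^(-1) + 2^(-1) + 2^(-6) + 2^(-7) + 2^(-8)
    = 0.5 + 0.5 + 0.015625 + 0.0078125 + 0.00390625
    = 263/256 = 1.02734375
Since 1.02734375 > 1, Kraft's inequality is NOT satisfied.
A prefix code with these lengths CANNOT exist.

Kraft sum = 1.02734375. Not satisfied.


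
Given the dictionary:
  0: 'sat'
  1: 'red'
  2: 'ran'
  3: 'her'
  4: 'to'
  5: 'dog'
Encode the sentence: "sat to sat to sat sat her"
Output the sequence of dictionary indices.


Look up each word in the dictionary:
  'sat' -> 0
  'to' -> 4
  'sat' -> 0
  'to' -> 4
  'sat' -> 0
  'sat' -> 0
  'her' -> 3

Encoded: [0, 4, 0, 4, 0, 0, 3]


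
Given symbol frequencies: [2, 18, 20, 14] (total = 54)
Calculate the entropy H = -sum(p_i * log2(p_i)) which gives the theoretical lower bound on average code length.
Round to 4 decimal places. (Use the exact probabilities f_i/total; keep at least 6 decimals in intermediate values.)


Per-symbol terms -p_i * log2(p_i) with p_i = f_i/54:
  p = 2/54 = 0.037037: log2(p) = -4.754888, -p*log2(p) = 0.176107
  p = 18/54 = 0.333333: log2(p) = -1.584963, -p*log2(p) = 0.528321
  p = 20/54 = 0.370370: log2(p) = -1.432959, -p*log2(p) = 0.530726
  p = 14/54 = 0.259259: log2(p) = -1.947533, -p*log2(p) = 0.504916
H = 0.176107 + 0.528321 + 0.530726 + 0.504916 = 1.740070

H = 1.7401 bits/symbol


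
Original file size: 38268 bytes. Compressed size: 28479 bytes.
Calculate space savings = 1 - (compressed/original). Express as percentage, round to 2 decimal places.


ratio = compressed/original = 28479/38268 = 0.744199
savings = 1 - ratio = 1 - 0.744199 = 0.255801
as a percentage: 0.255801 * 100 = 25.58%

Space savings = 1 - 28479/38268 = 25.58%


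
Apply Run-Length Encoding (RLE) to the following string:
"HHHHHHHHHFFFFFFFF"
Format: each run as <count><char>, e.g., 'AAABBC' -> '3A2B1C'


Scanning runs left to right:
  i=0: run of 'H' x 9 -> '9H'
  i=9: run of 'F' x 8 -> '8F'

RLE = 9H8F


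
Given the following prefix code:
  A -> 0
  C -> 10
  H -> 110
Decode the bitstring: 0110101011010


Decoding step by step:
Bits 0 -> A
Bits 110 -> H
Bits 10 -> C
Bits 10 -> C
Bits 110 -> H
Bits 10 -> C


Decoded message: AHCCHC


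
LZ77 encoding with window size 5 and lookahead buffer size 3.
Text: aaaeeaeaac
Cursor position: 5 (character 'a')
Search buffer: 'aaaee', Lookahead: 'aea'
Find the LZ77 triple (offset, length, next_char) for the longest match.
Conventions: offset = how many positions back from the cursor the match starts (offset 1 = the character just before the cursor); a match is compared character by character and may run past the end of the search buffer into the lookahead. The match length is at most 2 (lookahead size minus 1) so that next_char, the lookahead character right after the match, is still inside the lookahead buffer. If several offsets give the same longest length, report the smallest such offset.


Try each offset into the search buffer:
  offset=1 (pos 4, char 'e'): match length 0
  offset=2 (pos 3, char 'e'): match length 0
  offset=3 (pos 2, char 'a'): match length 2
  offset=4 (pos 1, char 'a'): match length 1
  offset=5 (pos 0, char 'a'): match length 1
Longest match has length 2 at offset 3.
next_char = character at position 5 + 2 = 7 -> 'a'

Best match: offset=3, length=2 (matching 'ae' starting at position 2)
LZ77 triple: (3, 2, 'a')
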